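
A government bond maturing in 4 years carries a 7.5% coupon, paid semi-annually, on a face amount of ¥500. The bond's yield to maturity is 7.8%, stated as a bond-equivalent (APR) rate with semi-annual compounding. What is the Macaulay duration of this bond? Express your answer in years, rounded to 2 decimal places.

Periodic yield y = 0.039. Discount each cash flow and weight by its period:
  t   CF        PV=CF/(1+0.039)^t    t·PV
  1        18.75        18.0462        18.0462
  2        18.75        17.3688        34.7376
  3        18.75        16.7169        50.1506
  4        18.75        16.0894        64.3575
  5        18.75        15.4854        77.4272
  6        18.75        14.9042        89.4251
  7        18.75        14.3447       100.4131
  8       518.75       381.9739     3,055.7915
  Σ                    494.9295     3,490.3487
Price P = Σ PV = 494.9295.
Macaulay duration = Σ(t·PV) / P = 3,490.3487 / 494.9295 = 7.05221 half-year periods.
In years: 7.05221 / 2 = 3.52611 years.

3.53 years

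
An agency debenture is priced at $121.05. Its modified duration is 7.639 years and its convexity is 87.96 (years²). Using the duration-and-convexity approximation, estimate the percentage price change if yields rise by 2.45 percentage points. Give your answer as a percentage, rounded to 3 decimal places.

Duration effect: -D_mod·Δy = -7.639 × (+0.0245) = -0.1871555
Convexity effect: ½·C·(Δy)² = 0.5 × 87.96 × (0.0245)² = +0.026398995
ΔP/P ≈ -0.1871555 + 0.026398995 = -0.160756505
= -16.0756505%.

-16.076%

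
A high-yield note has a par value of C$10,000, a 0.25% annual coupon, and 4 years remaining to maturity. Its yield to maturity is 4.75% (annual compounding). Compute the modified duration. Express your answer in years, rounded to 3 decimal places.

3.803 years

Periodic yield y = 0.0475. First find Macaulay duration:
  t   CF        PV=CF/(1+0.0475)^t    t·PV
  1        25.00        23.8663        23.8663
  2        25.00        22.7841        45.5682
  3        25.00        21.7509        65.2528
  4    10,025.00     8,326.6106    33,306.4424
  Σ                  8,395.0120    33,441.1297
P = 8,395.0120; Macaulay duration = 33,441.1297 / 8,395.0120 = 3.98345 years.
Modified duration = D_Mac / (1 + y) = 3.98345 / 1.0475 = 3.80282 years.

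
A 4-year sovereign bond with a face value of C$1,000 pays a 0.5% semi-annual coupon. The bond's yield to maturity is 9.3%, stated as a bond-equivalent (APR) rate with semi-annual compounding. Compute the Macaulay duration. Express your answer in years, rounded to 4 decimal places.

Periodic yield y = 0.0465. Discount each cash flow and weight by its period:
  t   CF        PV=CF/(1+0.0465)^t    t·PV
  1         2.50         2.3889         2.3889
  2         2.50         2.2828         4.5655
  3         2.50         2.1813         6.5440
  4         2.50         2.0844         8.3376
  5         2.50         1.9918         9.9590
  6         2.50         1.9033        11.4197
  7         2.50         1.8187        12.7310
  8     1,002.50       696.9001     5,575.2007
  Σ                    711.5513     5,631.1465
Price P = Σ PV = 711.5513.
Macaulay duration = Σ(t·PV) / P = 5,631.1465 / 711.5513 = 7.91390 half-year periods.
In years: 7.91390 / 2 = 3.95695 years.

3.9570 years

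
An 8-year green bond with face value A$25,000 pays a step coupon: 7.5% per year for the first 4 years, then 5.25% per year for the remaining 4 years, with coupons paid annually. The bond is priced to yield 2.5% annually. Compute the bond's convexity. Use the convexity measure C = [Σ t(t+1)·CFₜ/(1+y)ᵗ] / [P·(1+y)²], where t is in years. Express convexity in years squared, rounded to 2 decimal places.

With y = 0.025:
  t   CF        PV=CF/(1+0.025)^t    t·PV        t(t+1)·PV
  1     1,875.00     1,829.2683     1,829.2683       3,658.5366
  2     1,875.00     1,784.6520     3,569.3040      10,707.9120
  3     1,875.00     1,741.1239     5,223.3717      20,893.4867
  4     1,875.00     1,698.6575     6,794.6298      33,973.1492
  5     1,312.50     1,160.0588     5,800.2938      34,801.7626
  6     1,312.50     1,131.7646     6,790.5878      47,534.1147
  7     1,312.50     1,104.1606     7,729.1243      61,832.9948
  8    26,312.50    21,595.8941   172,767.1532   1,554,904.3784
  Σ                 32,045.5798   210,503.7329   1,768,306.3350
P = 32,045.5798.
Convexity = Σ t(t+1)·PV / [P·(1+y)²] = 1,768,306.3350 / (32,045.5798 × 1.050625) = 52.52205.

52.52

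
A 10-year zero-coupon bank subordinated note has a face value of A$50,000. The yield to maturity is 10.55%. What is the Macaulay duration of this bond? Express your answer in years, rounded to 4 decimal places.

A zero-coupon bond has a single cash flow at maturity, so its Macaulay duration equals its maturity: 10 years.

10.0000 years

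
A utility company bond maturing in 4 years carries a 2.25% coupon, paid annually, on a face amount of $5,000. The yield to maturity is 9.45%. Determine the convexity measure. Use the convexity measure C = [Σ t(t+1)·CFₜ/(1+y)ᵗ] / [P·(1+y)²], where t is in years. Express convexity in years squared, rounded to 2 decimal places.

With y = 0.0945:
  t   CF        PV=CF/(1+0.0945)^t    t·PV        t(t+1)·PV
  1       112.50       102.7867       102.7867         205.5733
  2       112.50        93.9120       187.8240         563.4719
  3       112.50        85.8035       257.4106       1,029.6425
  4     5,112.50     3,562.6262    14,250.5048      71,252.5240
  Σ                  3,845.1284    14,798.5260      73,051.2117
P = 3,845.1284.
Convexity = Σ t(t+1)·PV / [P·(1+y)²] = 73,051.2117 / (3,845.1284 × 1.197930) = 15.85934.

15.86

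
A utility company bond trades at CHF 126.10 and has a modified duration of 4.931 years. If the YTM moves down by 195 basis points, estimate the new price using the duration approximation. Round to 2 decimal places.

Duration approximation: ΔP/P ≈ -D_mod · Δy = -4.931 × (-0.0195) = +0.0961545.
New price ≈ 126.10 × (1 + 0.0961545) = 138.22508245.

CHF 138.23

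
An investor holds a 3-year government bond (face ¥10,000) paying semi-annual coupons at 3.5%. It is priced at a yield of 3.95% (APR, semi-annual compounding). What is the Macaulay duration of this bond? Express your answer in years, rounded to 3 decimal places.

Periodic yield y = 0.01975. Discount each cash flow and weight by its period:
  t   CF        PV=CF/(1+0.01975)^t    t·PV
  1       175.00       171.6107       171.6107
  2       175.00       168.2870       336.5740
  3       175.00       165.0277       495.0832
  4       175.00       161.8315       647.3262
  5       175.00       158.6973       793.4864
  6    10,175.00     9,048.4071    54,290.4429
  Σ                  9,873.8614    56,734.5234
Price P = Σ PV = 9,873.8614.
Macaulay duration = Σ(t·PV) / P = 56,734.5234 / 9,873.8614 = 5.74593 half-year periods.
In years: 5.74593 / 2 = 2.87297 years.

2.873 years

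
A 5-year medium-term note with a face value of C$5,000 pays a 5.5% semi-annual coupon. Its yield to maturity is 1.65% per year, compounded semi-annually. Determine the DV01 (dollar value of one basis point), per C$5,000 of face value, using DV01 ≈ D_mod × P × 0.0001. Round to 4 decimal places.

Periodic yield y = 0.00825.
  t   CF        PV=CF/(1+0.00825)^t    t·PV
  1       137.50       136.3749       136.3749
  2       137.50       135.2590       270.5180
  3       137.50       134.1523       402.4568
  4       137.50       133.0546       532.2183
  5       137.50       131.9658       659.8292
  6       137.50       130.8860       785.3162
  7       137.50       129.8151       908.7054
  8       137.50       128.7529     1,030.0228
  9       137.50       127.6993     1,149.2940
  10    5,137.50     4,732.2701    47,322.7014
  Σ                  5,920.2300    53,197.4370
P = 5,920.2300; D_Mac = 8.98570 half-year periods = 4.49285 yrs; D_mod = 4.45609 yrs.
DV01 ≈ 4.45609 × 5,920.2300 × 0.0001 = 2.638107.

C$2.6381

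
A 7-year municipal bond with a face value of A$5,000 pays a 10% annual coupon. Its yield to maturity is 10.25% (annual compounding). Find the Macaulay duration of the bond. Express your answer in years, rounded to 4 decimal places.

Periodic yield y = 0.1025. Discount each cash flow and weight by its year:
  t   CF        PV=CF/(1+0.1025)^t    t·PV
  1       500.00       453.5147       453.5147
  2       500.00       411.3512       822.7025
  3       500.00       373.1077     1,119.3231
  4       500.00       338.4197     1,353.6787
  5       500.00       306.9566     1,534.7831
  6       500.00       278.4187     1,670.5123
  7     5,500.00     2,777.8737    19,445.1162
  Σ                  4,939.6424    26,399.6306
Price P = Σ PV = 4,939.6424.
Macaulay duration = Σ(t·PV) / P = 26,399.6306 / 4,939.6424 = 5.34444 years.

5.3444 years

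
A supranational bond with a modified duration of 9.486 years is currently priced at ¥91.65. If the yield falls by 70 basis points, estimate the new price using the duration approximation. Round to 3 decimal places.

¥97.736

Duration approximation: ΔP/P ≈ -D_mod · Δy = -9.486 × (-0.007) = +0.066402.
New price ≈ 91.65 × (1 + 0.066402) = 97.7357433.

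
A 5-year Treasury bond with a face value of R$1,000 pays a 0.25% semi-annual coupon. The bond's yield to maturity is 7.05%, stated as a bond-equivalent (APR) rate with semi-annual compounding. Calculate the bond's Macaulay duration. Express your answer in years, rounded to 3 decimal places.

Periodic yield y = 0.03525. Discount each cash flow and weight by its period:
  t   CF        PV=CF/(1+0.03525)^t    t·PV
  1         1.25         1.2074         1.2074
  2         1.25         1.1663         2.3326
  3         1.25         1.1266         3.3798
  4         1.25         1.0883         4.3530
  5         1.25         1.0512         5.2560
  6         1.25         1.0154         6.0924
  7         1.25         0.9808         6.8658
  8         1.25         0.9474         7.5795
  9         1.25         0.9152         8.2366
  10    1,001.25       708.0927     7,080.9273
  Σ                    717.5914     7,126.2305
Price P = Σ PV = 717.5914.
Macaulay duration = Σ(t·PV) / P = 7,126.2305 / 717.5914 = 9.93076 half-year periods.
In years: 9.93076 / 2 = 4.96538 years.

4.965 years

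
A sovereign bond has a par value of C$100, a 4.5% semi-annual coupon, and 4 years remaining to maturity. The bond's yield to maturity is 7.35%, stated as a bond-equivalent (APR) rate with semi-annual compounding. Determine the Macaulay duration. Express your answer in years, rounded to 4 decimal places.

3.6863 years

Periodic yield y = 0.03675. Discount each cash flow and weight by its period:
  t   CF        PV=CF/(1+0.03675)^t    t·PV
  1         2.25         2.1702         2.1702
  2         2.25         2.0933         4.1866
  3         2.25         2.0191         6.0573
  4         2.25         1.9475         7.7902
  5         2.25         1.8785         9.3925
  6         2.25         1.8119        10.8715
  7         2.25         1.7477        12.2338
  8       102.25        76.6074       612.8595
  Σ                     90.2758       665.5618
Price P = Σ PV = 90.2758.
Macaulay duration = Σ(t·PV) / P = 665.5618 / 90.2758 = 7.37254 half-year periods.
In years: 7.37254 / 2 = 3.68627 years.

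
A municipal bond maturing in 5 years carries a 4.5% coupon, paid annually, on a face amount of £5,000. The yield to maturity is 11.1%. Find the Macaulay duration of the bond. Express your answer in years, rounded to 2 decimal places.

4.52 years

Periodic yield y = 0.111. Discount each cash flow and weight by its year:
  t   CF        PV=CF/(1+0.111)^t    t·PV
  1       225.00       202.5203       202.5203
  2       225.00       182.2865       364.5729
  3       225.00       164.0742       492.2227
  4       225.00       147.6816       590.7263
  5     5,225.00     3,086.8534    15,434.2668
  Σ                  3,783.4159    17,084.3089
Price P = Σ PV = 3,783.4159.
Macaulay duration = Σ(t·PV) / P = 17,084.3089 / 3,783.4159 = 4.51558 years.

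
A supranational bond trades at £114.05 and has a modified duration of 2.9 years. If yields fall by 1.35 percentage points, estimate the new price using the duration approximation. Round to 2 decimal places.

Duration approximation: ΔP/P ≈ -D_mod · Δy = -2.9 × (-0.0135) = +0.039150.
New price ≈ 114.05 × (1 + 0.039150) = 118.5150575.

£118.52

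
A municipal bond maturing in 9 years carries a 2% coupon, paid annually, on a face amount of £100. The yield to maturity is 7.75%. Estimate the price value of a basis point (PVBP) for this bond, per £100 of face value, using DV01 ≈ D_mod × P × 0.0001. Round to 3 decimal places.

Periodic yield y = 0.0775.
  t   CF        PV=CF/(1+0.0775)^t    t·PV
  1         2.00         1.8561         1.8561
  2         2.00         1.7226         3.4453
  3         2.00         1.5987         4.7962
  4         2.00         1.4838         5.9350
  5         2.00         1.3770         6.8852
  6         2.00         1.2780         7.6679
  7         2.00         1.1861         8.3025
  8         2.00         1.1008         8.8061
  9       102.00        52.1008       468.9075
  Σ                     63.7040       516.6018
P = 63.7040; D_Mac = 8.10941 yrs; D_mod = 7.52614 yrs.
DV01 ≈ 7.52614 × 63.7040 × 0.0001 = 0.047944.

£0.048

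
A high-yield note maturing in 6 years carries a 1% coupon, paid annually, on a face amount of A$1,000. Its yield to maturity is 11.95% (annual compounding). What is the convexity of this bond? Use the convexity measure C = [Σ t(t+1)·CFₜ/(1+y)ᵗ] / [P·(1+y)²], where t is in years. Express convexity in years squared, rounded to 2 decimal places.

With y = 0.1195:
  t   CF        PV=CF/(1+0.1195)^t    t·PV        t(t+1)·PV
  1        10.00         8.9326         8.9326          17.8651
  2        10.00         7.9791        15.9581          47.8744
  3        10.00         7.1273        21.3820          85.5281
  4        10.00         6.3665        25.4662         127.3308
  5        10.00         5.6870        28.4348         170.6085
  6     1,010.00       513.0702     3,078.4212      21,548.9482
  Σ                    549.1627     3,178.5948      21,998.1552
P = 549.1627.
Convexity = Σ t(t+1)·PV / [P·(1+y)²] = 21,998.1552 / (549.1627 × 1.253280) = 31.96223.

31.96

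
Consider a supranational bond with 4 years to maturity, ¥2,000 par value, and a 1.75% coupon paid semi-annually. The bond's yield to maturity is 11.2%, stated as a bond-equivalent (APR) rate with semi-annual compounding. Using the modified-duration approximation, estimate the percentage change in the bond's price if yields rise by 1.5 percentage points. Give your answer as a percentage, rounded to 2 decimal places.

-5.47%

Periodic yield y = 0.056. Modified duration first:
  t   CF        PV=CF/(1+0.056)^t    t·PV
  1        17.50        16.5720        16.5720
  2        17.50        15.6932        31.3863
  3        17.50        14.8609        44.5828
  4        17.50        14.0729        56.2914
  5        17.50        13.3266        66.6329
  6        17.50        12.6199        75.7192
  7        17.50        11.9506        83.6544
  8     2,017.50     1,304.6746    10,437.3966
  Σ                  1,403.7706    10,812.2355
P = 1,403.7706; D_Mac = 7.70228 half-year periods = 3.85114 yrs; D_mod = 3.85114/(1+0.056) = 3.64691 yrs.
ΔP/P ≈ -D_mod · Δy = -3.64691 × (+0.015) = -0.054704 = -5.4704%.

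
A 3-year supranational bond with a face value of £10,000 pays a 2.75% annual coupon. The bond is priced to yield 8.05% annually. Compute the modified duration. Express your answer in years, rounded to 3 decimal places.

2.697 years

Periodic yield y = 0.0805. First find Macaulay duration:
  t   CF        PV=CF/(1+0.0805)^t    t·PV
  1       275.00       254.5118       254.5118
  2       275.00       235.5500       471.1000
  3    10,275.00     8,145.3081    24,435.9243
  Σ                  8,635.3699    25,161.5362
P = 8,635.3699; Macaulay duration = 25,161.5362 / 8,635.3699 = 2.91378 years.
Modified duration = D_Mac / (1 + y) = 2.91378 / 1.0805 = 2.69669 years.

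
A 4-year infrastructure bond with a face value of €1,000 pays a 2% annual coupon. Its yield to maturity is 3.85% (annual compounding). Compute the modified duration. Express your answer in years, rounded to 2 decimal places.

Periodic yield y = 0.0385. First find Macaulay duration:
  t   CF        PV=CF/(1+0.0385)^t    t·PV
  1        20.00        19.2585        19.2585
  2        20.00        18.5446        37.0892
  3        20.00        17.8571        53.5712
  4     1,020.00       876.9487     3,507.7946
  Σ                    932.6089     3,617.7136
P = 932.6089; Macaulay duration = 3,617.7136 / 932.6089 = 3.87913 years.
Modified duration = D_Mac / (1 + y) = 3.87913 / 1.0385 = 3.73532 years.

3.74 years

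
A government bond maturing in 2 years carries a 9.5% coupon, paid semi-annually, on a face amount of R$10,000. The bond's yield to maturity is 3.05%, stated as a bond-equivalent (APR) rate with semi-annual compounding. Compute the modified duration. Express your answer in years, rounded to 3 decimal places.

Periodic yield y = 0.01525. First find Macaulay duration:
  t   CF        PV=CF/(1+0.01525)^t    t·PV
  1       475.00       467.8651       467.8651
  2       475.00       460.8373       921.6746
  3       475.00       453.9151     1,361.7453
  4    10,475.00     9,859.6623    39,438.6491
  Σ                 11,242.2797    42,189.9340
P = 11,242.2797; Macaulay duration = 42,189.9340 / 11,242.2797 = 3.75279 half-year periods = 1.87640 years.
Modified duration = D_Mac / (1 + y) = 1.87640 / 1.01525 = 1.84821 years.

1.848 years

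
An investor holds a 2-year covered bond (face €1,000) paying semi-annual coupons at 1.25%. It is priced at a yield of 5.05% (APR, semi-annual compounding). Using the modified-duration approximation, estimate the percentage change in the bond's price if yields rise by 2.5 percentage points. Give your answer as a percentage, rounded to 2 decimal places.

Periodic yield y = 0.02525. Modified duration first:
  t   CF        PV=CF/(1+0.02525)^t    t·PV
  1         6.25         6.0961         6.0961
  2         6.25         5.9459        11.8919
  3         6.25         5.7995        17.3985
  4     1,006.25       910.7240     3,642.8960
  Σ                    928.5655     3,678.2825
P = 928.5655; D_Mac = 3.96125 half-year periods = 1.98063 yrs; D_mod = 1.98063/(1+0.02525) = 1.93185 yrs.
ΔP/P ≈ -D_mod · Δy = -1.93185 × (+0.025) = -0.048296 = -4.8296%.

-4.83%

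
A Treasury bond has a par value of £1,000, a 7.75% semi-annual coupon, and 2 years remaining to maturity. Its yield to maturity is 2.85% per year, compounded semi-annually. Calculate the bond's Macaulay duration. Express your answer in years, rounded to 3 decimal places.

1.896 years

Periodic yield y = 0.01425. Discount each cash flow and weight by its period:
  t   CF        PV=CF/(1+0.01425)^t    t·PV
  1        38.75        38.2056        38.2056
  2        38.75        37.6688        75.3376
  3        38.75        37.1396       111.4187
  4     1,038.75       981.5919     3,926.3676
  Σ                  1,094.6058     4,151.3295
Price P = Σ PV = 1,094.6058.
Macaulay duration = Σ(t·PV) / P = 4,151.3295 / 1,094.6058 = 3.79253 half-year periods.
In years: 3.79253 / 2 = 1.89627 years.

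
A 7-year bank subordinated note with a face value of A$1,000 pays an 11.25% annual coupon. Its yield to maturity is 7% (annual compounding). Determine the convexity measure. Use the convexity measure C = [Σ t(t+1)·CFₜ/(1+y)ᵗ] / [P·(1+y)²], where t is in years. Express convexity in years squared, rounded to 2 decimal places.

34.09

With y = 0.07:
  t   CF        PV=CF/(1+0.07)^t    t·PV        t(t+1)·PV
  1       112.50       105.1402       105.1402         210.2804
  2       112.50        98.2619       196.5237         589.5711
  3       112.50        91.8335       275.5005       1,102.0021
  4       112.50        85.8257       343.3028       1,716.5142
  5       112.50        80.2109       401.0547       2,406.3284
  6       112.50        74.9635       449.7810       3,148.4670
  7     1,112.50       692.8091     4,849.6636      38,797.3089
  Σ                  1,229.0448     6,620.9666      47,970.4722
P = 1,229.0448.
Convexity = Σ t(t+1)·PV / [P·(1+y)²] = 47,970.4722 / (1,229.0448 × 1.144900) = 34.09092.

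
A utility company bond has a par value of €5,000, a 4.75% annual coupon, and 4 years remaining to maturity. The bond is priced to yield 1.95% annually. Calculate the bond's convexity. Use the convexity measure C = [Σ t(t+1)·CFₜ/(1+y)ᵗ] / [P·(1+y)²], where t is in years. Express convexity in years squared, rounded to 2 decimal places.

With y = 0.0195:
  t   CF        PV=CF/(1+0.0195)^t    t·PV        t(t+1)·PV
  1       237.50       232.9573       232.9573         465.9147
  2       237.50       228.5016       457.0031       1,371.0093
  3       237.50       224.1310       672.3930       2,689.5720
  4     5,237.50     4,848.1396    19,392.5583      96,962.7917
  Σ                  5,533.7295    20,754.9118     101,489.2877
P = 5,533.7295.
Convexity = Σ t(t+1)·PV / [P·(1+y)²] = 101,489.2877 / (5,533.7295 × 1.039380) = 17.64525.

17.65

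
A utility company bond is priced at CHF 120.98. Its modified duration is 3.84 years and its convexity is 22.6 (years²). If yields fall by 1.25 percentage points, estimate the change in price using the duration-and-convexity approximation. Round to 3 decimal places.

Duration effect: -D_mod·Δy = -3.84 × (-0.0125) = +0.048000
Convexity effect: ½·C·(Δy)² = 0.5 × 22.6 × (-0.0125)² = +0.001765625
ΔP/P ≈ +0.048000 + 0.001765625 = +0.049765625
ΔP ≈ 120.98 × (+0.049765625) = +6.0206453125.

+CHF 6.021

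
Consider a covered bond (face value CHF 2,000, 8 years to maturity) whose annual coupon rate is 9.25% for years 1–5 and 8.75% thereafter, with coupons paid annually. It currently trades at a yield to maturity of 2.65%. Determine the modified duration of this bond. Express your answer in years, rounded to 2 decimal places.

Periodic yield y = 0.0265. First find Macaulay duration:
  t   CF        PV=CF/(1+0.0265)^t    t·PV
  1       185.00       180.2241       180.2241
  2       185.00       175.5714       351.1428
  3       185.00       171.0389       513.1167
  4       185.00       166.6234       666.4935
  5       185.00       162.3218       811.6092
  6       175.00       149.5837       897.5023
  7       175.00       145.7221     1,020.0546
  8     2,175.00     1,764.3617    14,114.8939
  Σ                  2,915.4471    18,555.0371
P = 2,915.4471; Macaulay duration = 18,555.0371 / 2,915.4471 = 6.36439 years.
Modified duration = D_Mac / (1 + y) = 6.36439 / 1.0265 = 6.20009 years.

6.20 years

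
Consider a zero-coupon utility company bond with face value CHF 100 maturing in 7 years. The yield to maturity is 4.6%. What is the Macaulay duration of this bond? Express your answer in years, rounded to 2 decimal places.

7.00 years

A zero-coupon bond has a single cash flow at maturity, so its Macaulay duration equals its maturity: 7 years.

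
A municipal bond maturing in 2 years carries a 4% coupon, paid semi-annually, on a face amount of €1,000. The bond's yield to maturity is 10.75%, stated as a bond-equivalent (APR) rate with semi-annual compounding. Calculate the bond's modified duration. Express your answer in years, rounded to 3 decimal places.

1.839 years

Periodic yield y = 0.05375. First find Macaulay duration:
  t   CF        PV=CF/(1+0.05375)^t    t·PV
  1        20.00        18.9798        18.9798
  2        20.00        18.0117        36.0234
  3        20.00        17.0930        51.2789
  4     1,020.00       827.2748     3,309.0994
  Σ                    881.3593     3,415.3815
P = 881.3593; Macaulay duration = 3,415.3815 / 881.3593 = 3.87513 half-year periods = 1.93756 years.
Modified duration = D_Mac / (1 + y) = 1.93756 / 1.05375 = 1.83873 years.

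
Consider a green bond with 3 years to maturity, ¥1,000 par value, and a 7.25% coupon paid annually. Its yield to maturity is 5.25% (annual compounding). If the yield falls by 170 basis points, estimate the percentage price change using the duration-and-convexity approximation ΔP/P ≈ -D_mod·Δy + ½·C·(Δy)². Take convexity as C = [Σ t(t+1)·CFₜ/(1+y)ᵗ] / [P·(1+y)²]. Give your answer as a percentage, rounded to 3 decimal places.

+4.677%

With y = 0.0525:
  t   CF        PV=CF/(1+0.0525)^t    t·PV        t(t+1)·PV
  1        72.50        68.8836        68.8836         137.7672
  2        72.50        65.4476       130.8952         392.6857
  3     1,072.50       919.8796     2,759.6388      11,038.5552
  Σ                  1,054.2108     2,959.4176      11,569.0081
P = 1,054.2108; D_Mac = 2.80724 yrs; D_mod = 2.66721 yrs; C = 9.90660.
Duration effect: -2.66721 × (-0.017) = +0.045343
Convexity effect: 0.5 × 9.90660 × (-0.017)² = +0.0014315
ΔP/P ≈ +0.045343 + 0.0014315 = +0.046774 = +4.6774%.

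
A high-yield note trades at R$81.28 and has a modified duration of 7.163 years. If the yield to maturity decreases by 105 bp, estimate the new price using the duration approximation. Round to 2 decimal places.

Duration approximation: ΔP/P ≈ -D_mod · Δy = -7.163 × (-0.0105) = +0.0752115.
New price ≈ 81.28 × (1 + 0.0752115) = 87.39319072.

R$87.39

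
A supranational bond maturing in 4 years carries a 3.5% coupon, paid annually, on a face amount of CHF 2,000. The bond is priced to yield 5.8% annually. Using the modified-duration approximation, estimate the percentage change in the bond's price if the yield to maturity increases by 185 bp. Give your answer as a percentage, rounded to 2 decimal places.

-6.63%

Periodic yield y = 0.058. Modified duration first:
  t   CF        PV=CF/(1+0.058)^t    t·PV
  1        70.00        66.1626        66.1626
  2        70.00        62.5355       125.0710
  3        70.00        59.1073       177.3219
  4     2,070.00     1,652.0671     6,608.2683
  Σ                  1,839.8724     6,976.8237
P = 1,839.8724; D_Mac = 3.79201 yrs; D_mod = 3.79201/(1+0.058) = 3.58414 yrs.
ΔP/P ≈ -D_mod · Δy = -3.58414 × (+0.0185) = -0.066306 = -6.6306%.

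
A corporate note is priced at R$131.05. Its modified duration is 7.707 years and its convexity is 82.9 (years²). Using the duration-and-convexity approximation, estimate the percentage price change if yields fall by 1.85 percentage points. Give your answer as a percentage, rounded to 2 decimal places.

Duration effect: -D_mod·Δy = -7.707 × (-0.0185) = +0.1425795
Convexity effect: ½·C·(Δy)² = 0.5 × 82.9 × (-0.0185)² = +0.0141862625
ΔP/P ≈ +0.1425795 + 0.0141862625 = +0.1567657625
= +15.67657625%.

+15.68%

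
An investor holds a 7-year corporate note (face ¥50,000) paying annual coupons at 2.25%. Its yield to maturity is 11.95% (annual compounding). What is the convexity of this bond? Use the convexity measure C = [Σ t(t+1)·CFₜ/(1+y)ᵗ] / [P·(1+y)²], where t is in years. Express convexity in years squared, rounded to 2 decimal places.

With y = 0.1195:
  t   CF        PV=CF/(1+0.1195)^t    t·PV        t(t+1)·PV
  1     1,125.00     1,004.9129     1,004.9129       2,009.8258
  2     1,125.00       897.6444     1,795.2888       5,385.8664
  3     1,125.00       801.8262     2,405.4785       9,621.9141
  4     1,125.00       716.2360     2,864.9439      14,324.7195
  5     1,125.00       639.7820     3,198.9101      19,193.4607
  6     1,125.00       571.4891     3,428.9345      24,002.5413
  7    51,125.00    23,198.7527   162,391.2690   1,299,130.1521
  Σ                 27,830.6433   177,089.7377   1,373,668.4799
P = 27,830.6433.
Convexity = Σ t(t+1)·PV / [P·(1+y)²] = 1,373,668.4799 / (27,830.6433 × 1.253280) = 39.38315.

39.38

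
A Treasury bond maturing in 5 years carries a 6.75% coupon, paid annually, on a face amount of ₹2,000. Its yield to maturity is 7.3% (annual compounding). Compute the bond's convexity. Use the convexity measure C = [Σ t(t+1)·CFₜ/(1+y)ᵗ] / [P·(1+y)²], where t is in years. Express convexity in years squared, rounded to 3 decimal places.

21.916

With y = 0.073:
  t   CF        PV=CF/(1+0.073)^t    t·PV        t(t+1)·PV
  1       135.00       125.8155       125.8155         251.6309
  2       135.00       117.2558       234.5116         703.5348
  3       135.00       109.2785       327.8354       1,311.3416
  4       135.00       101.8439       407.3755       2,036.8773
  5     2,135.00     1,501.0642     7,505.3210      45,031.9262
  Σ                  1,955.2578     8,600.8590      49,335.3109
P = 1,955.2578.
Convexity = Σ t(t+1)·PV / [P·(1+y)²] = 49,335.3109 / (1,955.2578 × 1.151329) = 21.91565.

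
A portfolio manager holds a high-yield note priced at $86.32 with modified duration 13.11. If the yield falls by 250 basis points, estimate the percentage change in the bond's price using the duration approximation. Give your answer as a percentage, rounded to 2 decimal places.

+32.78%

Duration approximation: ΔP/P ≈ -D_mod · Δy = -13.11 × (-0.025) = +0.327750.
As a percentage: +32.7750%.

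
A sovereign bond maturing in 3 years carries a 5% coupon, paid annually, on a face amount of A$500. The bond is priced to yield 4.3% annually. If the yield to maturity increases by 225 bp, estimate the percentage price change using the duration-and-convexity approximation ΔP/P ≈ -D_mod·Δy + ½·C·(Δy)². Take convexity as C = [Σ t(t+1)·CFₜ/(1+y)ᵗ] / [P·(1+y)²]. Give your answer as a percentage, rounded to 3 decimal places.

-5.910%

With y = 0.043:
  t   CF        PV=CF/(1+0.043)^t    t·PV        t(t+1)·PV
  1        25.00        23.9693        23.9693          47.9386
  2        25.00        22.9811        45.9623         137.8868
  3       525.00       462.7073     1,388.1220       5,552.4879
  Σ                    509.6578     1,458.0536       5,738.3134
P = 509.6578; D_Mac = 2.86085 yrs; D_mod = 2.74290 yrs; C = 10.34992.
Duration effect: -2.74290 × (+0.0225) = -0.061715
Convexity effect: 0.5 × 10.34992 × (0.0225)² = +0.0026198
ΔP/P ≈ -0.061715 + 0.0026198 = -0.059096 = -5.9096%.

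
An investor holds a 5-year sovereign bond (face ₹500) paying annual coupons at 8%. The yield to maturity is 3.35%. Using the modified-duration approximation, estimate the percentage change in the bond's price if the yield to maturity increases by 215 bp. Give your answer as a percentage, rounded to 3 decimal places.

-9.114%

Periodic yield y = 0.0335. Modified duration first:
  t   CF        PV=CF/(1+0.0335)^t    t·PV
  1        40.00        38.7034        38.7034
  2        40.00        37.4489        74.8978
  3        40.00        36.2350       108.7051
  4        40.00        35.0605       140.2420
  5       540.00       457.9746     2,289.8728
  Σ                    605.4224     2,652.4211
P = 605.4224; D_Mac = 4.38111 yrs; D_mod = 4.38111/(1+0.0335) = 4.23910 yrs.
ΔP/P ≈ -D_mod · Δy = -4.23910 × (+0.0215) = -0.091141 = -9.1141%.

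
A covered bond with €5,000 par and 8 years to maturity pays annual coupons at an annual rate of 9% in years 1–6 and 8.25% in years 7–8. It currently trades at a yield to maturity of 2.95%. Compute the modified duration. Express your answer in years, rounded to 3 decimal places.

Periodic yield y = 0.0295. First find Macaulay duration:
  t   CF        PV=CF/(1+0.0295)^t    t·PV
  1       450.00       437.1054       437.1054
  2       450.00       424.5803       849.1605
  3       450.00       412.4141     1,237.2422
  4       450.00       400.5965     1,602.3859
  5       450.00       389.1175     1,945.5875
  6       450.00       377.9675     2,267.8047
  7       412.50       336.5422     2,355.7952
  8     5,412.50     4,289.3067    34,314.4537
  Σ                  7,067.6300    45,009.5351
P = 7,067.6300; Macaulay duration = 45,009.5351 / 7,067.6300 = 6.36841 years.
Modified duration = D_Mac / (1 + y) = 6.36841 / 1.0295 = 6.18592 years.

6.186 years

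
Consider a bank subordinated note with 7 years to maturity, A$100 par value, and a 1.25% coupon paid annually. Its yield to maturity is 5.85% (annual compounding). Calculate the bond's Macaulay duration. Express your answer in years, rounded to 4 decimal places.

Periodic yield y = 0.0585. Discount each cash flow and weight by its year:
  t   CF        PV=CF/(1+0.0585)^t    t·PV
  1         1.25         1.1809         1.1809
  2         1.25         1.1157         2.2313
  3         1.25         1.0540         3.1620
  4         1.25         0.9957         3.9830
  5         1.25         0.9407         4.7035
  6         1.25         0.8887         5.3323
  7       101.25        68.0078       476.0549
  Σ                     74.1836       496.6479
Price P = Σ PV = 74.1836.
Macaulay duration = Σ(t·PV) / P = 496.6479 / 74.1836 = 6.69485 years.

6.6949 years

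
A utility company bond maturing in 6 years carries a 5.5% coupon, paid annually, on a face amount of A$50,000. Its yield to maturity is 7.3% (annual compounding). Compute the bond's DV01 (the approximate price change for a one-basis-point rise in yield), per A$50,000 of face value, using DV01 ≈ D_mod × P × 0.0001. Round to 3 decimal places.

A$22.308

Periodic yield y = 0.073.
  t   CF        PV=CF/(1+0.073)^t    t·PV
  1     2,750.00     2,562.9077     2,562.9077
  2     2,750.00     2,388.5440     4,777.0880
  3     2,750.00     2,226.0429     6,678.1287
  4     2,750.00     2,074.5973     8,298.3892
  5     2,750.00     1,933.4551     9,667.2753
  6    52,750.00    34,564.0108   207,384.0648
  Σ                 45,749.5578   239,367.8538
P = 45,749.5578; D_Mac = 5.23213 yrs; D_mod = 4.87617 yrs.
DV01 ≈ 4.87617 × 45,749.5578 × 0.0001 = 22.308281.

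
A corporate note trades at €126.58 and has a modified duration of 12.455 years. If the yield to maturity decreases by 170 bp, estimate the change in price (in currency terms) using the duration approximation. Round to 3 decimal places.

Duration approximation: ΔP/P ≈ -D_mod · Δy = -12.455 × (-0.017) = +0.211735.
ΔP ≈ 126.58 × (+0.211735) = +26.8014163.

+€26.801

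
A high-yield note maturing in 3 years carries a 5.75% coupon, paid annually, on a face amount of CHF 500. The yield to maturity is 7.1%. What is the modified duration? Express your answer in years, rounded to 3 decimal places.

Periodic yield y = 0.071. First find Macaulay duration:
  t   CF        PV=CF/(1+0.071)^t    t·PV
  1        28.75        26.8441        26.8441
  2        28.75        25.0645        50.1290
  3       528.75       430.4096     1,291.2289
  Σ                    482.3182     1,368.2019
P = 482.3182; Macaulay duration = 1,368.2019 / 482.3182 = 2.83672 years.
Modified duration = D_Mac / (1 + y) = 2.83672 / 1.071 = 2.64867 years.

2.649 years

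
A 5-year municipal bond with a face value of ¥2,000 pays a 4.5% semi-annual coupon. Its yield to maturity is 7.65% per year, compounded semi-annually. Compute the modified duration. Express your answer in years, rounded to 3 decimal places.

Periodic yield y = 0.03825. First find Macaulay duration:
  t   CF        PV=CF/(1+0.03825)^t    t·PV
  1        45.00        43.3422        43.3422
  2        45.00        41.7454        83.4908
  3        45.00        40.2075       120.6224
  4        45.00        38.7262       154.9048
  5        45.00        37.2995       186.4974
  6        45.00        35.9253       215.5520
  7        45.00        34.6018       242.2127
  8        45.00        33.3271       266.6165
  9        45.00        32.0993       288.8934
  10    2,045.00     1,404.9922    14,049.9220
  Σ                  1,742.2664    15,652.0542
P = 1,742.2664; Macaulay duration = 15,652.0542 / 1,742.2664 = 8.98373 half-year periods = 4.49187 years.
Modified duration = D_Mac / (1 + y) = 4.49187 / 1.03825 = 4.32638 years.

4.326 years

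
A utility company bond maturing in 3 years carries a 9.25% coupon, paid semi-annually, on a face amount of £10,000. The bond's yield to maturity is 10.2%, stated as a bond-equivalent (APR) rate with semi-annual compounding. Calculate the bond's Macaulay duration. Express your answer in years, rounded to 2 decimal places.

2.68 years

Periodic yield y = 0.051. Discount each cash flow and weight by its period:
  t   CF        PV=CF/(1+0.051)^t    t·PV
  1       462.50       440.0571       440.0571
  2       462.50       418.7032       837.4064
  3       462.50       398.3856     1,195.1567
  4       462.50       379.0538     1,516.2153
  5       462.50       360.6601     1,803.3007
  6    10,462.50     7,762.8139    46,576.8834
  Σ                  9,759.6737    52,369.0196
Price P = Σ PV = 9,759.6737.
Macaulay duration = Σ(t·PV) / P = 52,369.0196 / 9,759.6737 = 5.36586 half-year periods.
In years: 5.36586 / 2 = 2.68293 years.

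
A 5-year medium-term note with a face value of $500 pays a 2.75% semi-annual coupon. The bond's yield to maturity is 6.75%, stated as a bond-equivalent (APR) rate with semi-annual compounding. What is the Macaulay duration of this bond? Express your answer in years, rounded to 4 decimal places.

4.6701 years

Periodic yield y = 0.03375. Discount each cash flow and weight by its period:
  t   CF        PV=CF/(1+0.03375)^t    t·PV
  1        6.875         6.6505         6.6505
  2        6.875         6.4334        12.8668
  3        6.875         6.2234        18.6701
  4        6.875         6.0202        24.0808
  5        6.875         5.8236        29.1182
  6        6.875         5.6335        33.8011
  7        6.875         5.4496        38.1471
  8        6.875         5.2717        42.1734
  9        6.875         5.0996        45.8961
  10     506.875       363.7020     3,637.0196
  Σ                    416.3075     3,888.4239
Price P = Σ PV = 416.3075.
Macaulay duration = Σ(t·PV) / P = 3,888.4239 / 416.3075 = 9.34027 half-year periods.
In years: 9.34027 / 2 = 4.67013 years.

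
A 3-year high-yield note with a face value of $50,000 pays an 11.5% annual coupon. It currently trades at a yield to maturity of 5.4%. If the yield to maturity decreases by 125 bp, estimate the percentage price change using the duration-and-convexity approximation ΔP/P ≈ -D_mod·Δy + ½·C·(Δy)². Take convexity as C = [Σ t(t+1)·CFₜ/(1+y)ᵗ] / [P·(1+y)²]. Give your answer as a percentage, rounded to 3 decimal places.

+3.304%

With y = 0.054:
  t   CF        PV=CF/(1+0.054)^t    t·PV        t(t+1)·PV
  1     5,750.00     5,455.4080     5,455.4080      10,910.8159
  2     5,750.00     5,175.9089    10,351.8178      31,055.4533
  3    55,750.00    47,612.7251   142,838.1754     571,352.7015
  Σ                 58,244.0420   158,645.4011     613,318.9707
P = 58,244.0420; D_Mac = 2.72380 yrs; D_mod = 2.58426 yrs; C = 9.47881.
Duration effect: -2.58426 × (-0.0125) = +0.032303
Convexity effect: 0.5 × 9.47881 × (-0.0125)² = +0.0007405
ΔP/P ≈ +0.032303 + 0.0007405 = +0.033044 = +3.3044%.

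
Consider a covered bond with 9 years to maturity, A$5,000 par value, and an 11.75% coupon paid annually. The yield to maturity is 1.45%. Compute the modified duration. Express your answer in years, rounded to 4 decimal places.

Periodic yield y = 0.0145. First find Macaulay duration:
  t   CF        PV=CF/(1+0.0145)^t    t·PV
  1       587.50       579.1030       579.1030
  2       587.50       570.8260     1,141.6521
  3       587.50       562.6674     1,688.0021
  4       587.50       554.6253     2,218.5011
  5       587.50       546.6982     2,733.4908
  6       587.50       538.8843     3,233.3060
  7       587.50       531.1822     3,718.2754
  8       587.50       523.5901     4,188.7211
  9     5,587.50     4,908.5031    44,176.5283
  Σ                  9,316.0797    63,677.5799
P = 9,316.0797; Macaulay duration = 63,677.5799 / 9,316.0797 = 6.83523 years.
Modified duration = D_Mac / (1 + y) = 6.83523 / 1.0145 = 6.73754 years.

6.7375 years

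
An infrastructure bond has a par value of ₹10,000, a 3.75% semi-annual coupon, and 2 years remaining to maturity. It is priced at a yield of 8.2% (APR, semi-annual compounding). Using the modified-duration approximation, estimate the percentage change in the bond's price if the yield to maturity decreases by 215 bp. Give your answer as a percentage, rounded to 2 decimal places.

Periodic yield y = 0.041. Modified duration first:
  t   CF        PV=CF/(1+0.041)^t    t·PV
  1       187.50       180.1153       180.1153
  2       187.50       173.0214       346.0428
  3       187.50       166.2069       498.6207
  4    10,187.50     8,674.9045    34,699.6181
  Σ                  9,194.2481    35,724.3969
P = 9,194.2481; D_Mac = 3.88552 half-year periods = 1.94276 yrs; D_mod = 1.94276/(1+0.041) = 1.86624 yrs.
ΔP/P ≈ -D_mod · Δy = -1.86624 × (-0.0215) = +0.040124 = +4.0124%.

+4.01%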